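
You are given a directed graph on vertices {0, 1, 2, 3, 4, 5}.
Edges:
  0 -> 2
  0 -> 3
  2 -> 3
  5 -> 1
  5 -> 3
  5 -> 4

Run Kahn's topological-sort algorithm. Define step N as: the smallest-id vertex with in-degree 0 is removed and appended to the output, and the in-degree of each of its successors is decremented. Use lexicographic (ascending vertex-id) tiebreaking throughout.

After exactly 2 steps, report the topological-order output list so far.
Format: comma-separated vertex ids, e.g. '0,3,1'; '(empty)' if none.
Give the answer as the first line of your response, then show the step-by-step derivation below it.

0,2

step 1: output 0; order=[0]; indeg=(0,1,0,2,1,0)
step 2: output 2; order=[0,2]; indeg=(0,1,0,1,1,0)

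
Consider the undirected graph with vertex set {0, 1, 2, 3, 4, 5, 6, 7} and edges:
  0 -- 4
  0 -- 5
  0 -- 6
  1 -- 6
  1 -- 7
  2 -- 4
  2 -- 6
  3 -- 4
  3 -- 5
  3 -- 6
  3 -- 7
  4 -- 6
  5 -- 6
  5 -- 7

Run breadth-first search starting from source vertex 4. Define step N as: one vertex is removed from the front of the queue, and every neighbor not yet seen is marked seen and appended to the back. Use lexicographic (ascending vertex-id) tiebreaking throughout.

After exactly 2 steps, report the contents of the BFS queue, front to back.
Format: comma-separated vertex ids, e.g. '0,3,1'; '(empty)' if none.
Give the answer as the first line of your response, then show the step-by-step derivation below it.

2,3,6,5

step 1: dequeue 4; queue=[0,2,3,6]; order=4
step 2: dequeue 0; queue=[2,3,6,5]; order=4,0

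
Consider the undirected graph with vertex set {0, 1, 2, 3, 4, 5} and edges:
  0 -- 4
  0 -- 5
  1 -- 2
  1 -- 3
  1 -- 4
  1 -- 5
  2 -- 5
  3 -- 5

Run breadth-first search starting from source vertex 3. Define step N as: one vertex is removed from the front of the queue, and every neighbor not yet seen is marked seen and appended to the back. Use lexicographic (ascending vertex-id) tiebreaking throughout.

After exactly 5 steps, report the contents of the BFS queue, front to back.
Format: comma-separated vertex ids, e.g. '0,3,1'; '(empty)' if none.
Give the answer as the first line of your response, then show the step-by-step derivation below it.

0

step 1: dequeue 3; queue=[1,5]; order=3
step 2: dequeue 1; queue=[5,2,4]; order=3,1
step 3: dequeue 5; queue=[2,4,0]; order=3,1,5
step 4: dequeue 2; queue=[4,0]; order=3,1,5,2
step 5: dequeue 4; queue=[0]; order=3,1,5,2,4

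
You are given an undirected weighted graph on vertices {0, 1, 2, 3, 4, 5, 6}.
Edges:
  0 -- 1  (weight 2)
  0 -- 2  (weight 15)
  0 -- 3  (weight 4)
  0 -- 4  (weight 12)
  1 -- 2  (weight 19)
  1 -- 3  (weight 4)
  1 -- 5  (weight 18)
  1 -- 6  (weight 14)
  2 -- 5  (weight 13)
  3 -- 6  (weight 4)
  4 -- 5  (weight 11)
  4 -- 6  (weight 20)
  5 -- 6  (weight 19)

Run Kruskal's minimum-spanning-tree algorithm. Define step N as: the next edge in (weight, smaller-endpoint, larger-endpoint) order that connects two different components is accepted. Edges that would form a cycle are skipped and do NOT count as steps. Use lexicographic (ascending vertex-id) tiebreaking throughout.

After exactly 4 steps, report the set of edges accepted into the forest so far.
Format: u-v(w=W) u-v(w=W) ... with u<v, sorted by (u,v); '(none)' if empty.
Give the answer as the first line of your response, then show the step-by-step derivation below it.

0-1(w=2) 0-3(w=4) 3-6(w=4) 4-5(w=11)

step 1: add edge 0-1 (w=2); MST = {0-1(w=2)}
step 2: add edge 0-3 (w=4); MST = {0-1(w=2) 0-3(w=4)}
step 3: add edge 3-6 (w=4); MST = {0-1(w=2) 0-3(w=4) 3-6(w=4)}
step 4: add edge 4-5 (w=11); MST = {0-1(w=2) 0-3(w=4) 3-6(w=4) 4-5(w=11)}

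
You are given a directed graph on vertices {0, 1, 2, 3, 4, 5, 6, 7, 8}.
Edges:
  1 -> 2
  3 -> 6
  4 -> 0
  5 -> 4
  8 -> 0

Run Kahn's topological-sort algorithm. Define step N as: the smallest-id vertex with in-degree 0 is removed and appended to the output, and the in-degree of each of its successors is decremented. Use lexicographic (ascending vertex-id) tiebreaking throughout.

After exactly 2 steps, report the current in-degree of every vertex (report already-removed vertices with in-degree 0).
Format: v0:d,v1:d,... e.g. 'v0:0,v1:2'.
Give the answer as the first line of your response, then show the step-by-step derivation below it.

v0:2,v1:0,v2:0,v3:0,v4:1,v5:0,v6:1,v7:0,v8:0

step 1: output 1; order=[1]; indeg=(2,0,0,0,1,0,1,0,0)
step 2: output 2; order=[1,2]; indeg=(2,0,0,0,1,0,1,0,0)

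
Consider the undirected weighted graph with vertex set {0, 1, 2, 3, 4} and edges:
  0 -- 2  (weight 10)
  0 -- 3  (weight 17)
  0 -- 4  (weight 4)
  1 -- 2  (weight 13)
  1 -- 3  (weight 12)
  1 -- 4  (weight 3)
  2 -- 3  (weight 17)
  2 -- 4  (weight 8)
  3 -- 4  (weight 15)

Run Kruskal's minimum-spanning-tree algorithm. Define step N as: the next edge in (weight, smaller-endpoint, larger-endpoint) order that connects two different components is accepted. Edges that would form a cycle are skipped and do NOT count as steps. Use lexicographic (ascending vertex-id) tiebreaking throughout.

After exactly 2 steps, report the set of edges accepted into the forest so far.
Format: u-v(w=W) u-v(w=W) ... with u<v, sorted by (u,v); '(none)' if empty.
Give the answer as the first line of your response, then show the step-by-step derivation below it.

0-4(w=4) 1-4(w=3)

step 1: add edge 1-4 (w=3); MST = {1-4(w=3)}
step 2: add edge 0-4 (w=4); MST = {0-4(w=4) 1-4(w=3)}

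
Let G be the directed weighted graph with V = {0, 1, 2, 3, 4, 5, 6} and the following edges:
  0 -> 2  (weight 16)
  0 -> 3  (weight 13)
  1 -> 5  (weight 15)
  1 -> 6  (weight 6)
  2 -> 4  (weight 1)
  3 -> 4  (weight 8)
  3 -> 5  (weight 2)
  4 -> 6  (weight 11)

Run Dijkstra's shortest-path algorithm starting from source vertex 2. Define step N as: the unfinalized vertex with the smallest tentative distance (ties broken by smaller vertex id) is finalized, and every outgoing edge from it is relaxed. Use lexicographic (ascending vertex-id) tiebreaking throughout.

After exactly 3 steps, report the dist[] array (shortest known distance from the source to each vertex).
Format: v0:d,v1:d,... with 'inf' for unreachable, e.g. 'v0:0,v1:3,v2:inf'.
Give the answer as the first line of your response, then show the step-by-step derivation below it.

v0:inf,v1:inf,v2:0,v3:inf,v4:1,v5:inf,v6:12

step 1: dist = v0:inf,v1:inf,v2:0,v3:inf,v4:1,v5:inf,v6:inf
step 2: dist = v0:inf,v1:inf,v2:0,v3:inf,v4:1,v5:inf,v6:12
step 3: dist = v0:inf,v1:inf,v2:0,v3:inf,v4:1,v5:inf,v6:12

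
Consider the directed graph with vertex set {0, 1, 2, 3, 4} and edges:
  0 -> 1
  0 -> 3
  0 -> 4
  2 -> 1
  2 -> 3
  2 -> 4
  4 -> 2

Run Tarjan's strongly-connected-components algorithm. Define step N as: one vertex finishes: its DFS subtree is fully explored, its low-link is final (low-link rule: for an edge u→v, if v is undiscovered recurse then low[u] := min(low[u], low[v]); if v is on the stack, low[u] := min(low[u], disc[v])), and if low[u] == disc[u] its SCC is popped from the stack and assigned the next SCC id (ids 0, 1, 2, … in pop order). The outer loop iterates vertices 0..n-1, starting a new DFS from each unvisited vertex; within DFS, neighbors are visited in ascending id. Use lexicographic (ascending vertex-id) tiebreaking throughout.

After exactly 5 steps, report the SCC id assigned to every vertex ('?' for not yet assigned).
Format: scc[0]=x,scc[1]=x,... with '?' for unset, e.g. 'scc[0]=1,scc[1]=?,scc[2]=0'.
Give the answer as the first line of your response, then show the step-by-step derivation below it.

scc[0]=3,scc[1]=0,scc[2]=2,scc[3]=1,scc[4]=2

step 1: low=(low[0]=0,low[1]=1,low[2]=?,low[3]=?,low[4]=?); scc=(scc[0]=?,scc[1]=0,scc[2]=?,scc[3]=?,scc[4]=?)
step 2: low=(low[0]=0,low[1]=1,low[2]=?,low[3]=2,low[4]=?); scc=(scc[0]=?,scc[1]=0,scc[2]=?,scc[3]=1,scc[4]=?)
step 3: low=(low[0]=0,low[1]=1,low[2]=3,low[3]=2,low[4]=3); scc=(scc[0]=?,scc[1]=0,scc[2]=?,scc[3]=1,scc[4]=?)
step 4: low=(low[0]=0,low[1]=1,low[2]=3,low[3]=2,low[4]=3); scc=(scc[0]=?,scc[1]=0,scc[2]=2,scc[3]=1,scc[4]=2)
step 5: low=(low[0]=0,low[1]=1,low[2]=3,low[3]=2,low[4]=3); scc=(scc[0]=3,scc[1]=0,scc[2]=2,scc[3]=1,scc[4]=2)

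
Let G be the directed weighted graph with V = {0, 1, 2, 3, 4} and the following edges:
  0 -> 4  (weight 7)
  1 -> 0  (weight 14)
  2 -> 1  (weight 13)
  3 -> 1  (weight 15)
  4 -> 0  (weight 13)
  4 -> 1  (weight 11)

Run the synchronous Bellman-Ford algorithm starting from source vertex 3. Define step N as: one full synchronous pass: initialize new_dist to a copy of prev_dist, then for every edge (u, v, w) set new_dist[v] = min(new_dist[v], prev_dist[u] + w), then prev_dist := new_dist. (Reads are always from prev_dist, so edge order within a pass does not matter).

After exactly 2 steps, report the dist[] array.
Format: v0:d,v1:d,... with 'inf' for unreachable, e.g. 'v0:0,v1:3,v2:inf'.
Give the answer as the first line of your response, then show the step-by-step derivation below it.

v0:29,v1:15,v2:inf,v3:0,v4:inf

step 1: dist = v0:inf,v1:15,v2:inf,v3:0,v4:inf
step 2: dist = v0:29,v1:15,v2:inf,v3:0,v4:inf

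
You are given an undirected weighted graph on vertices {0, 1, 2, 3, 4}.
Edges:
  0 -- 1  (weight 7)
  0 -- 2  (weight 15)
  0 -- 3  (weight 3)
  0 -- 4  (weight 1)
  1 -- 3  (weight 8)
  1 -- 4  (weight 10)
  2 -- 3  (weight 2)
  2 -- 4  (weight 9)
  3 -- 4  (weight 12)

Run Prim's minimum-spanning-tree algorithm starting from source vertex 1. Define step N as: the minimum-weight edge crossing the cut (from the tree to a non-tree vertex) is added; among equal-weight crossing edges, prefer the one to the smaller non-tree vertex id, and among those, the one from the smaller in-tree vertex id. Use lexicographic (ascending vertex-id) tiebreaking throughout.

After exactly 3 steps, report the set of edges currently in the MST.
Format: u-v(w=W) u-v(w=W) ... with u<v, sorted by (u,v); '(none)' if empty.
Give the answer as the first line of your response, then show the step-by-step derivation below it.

0-1(w=7) 0-3(w=3) 0-4(w=1)

step 1: add edge 0-1 (w=7); MST = {0-1(w=7)}
step 2: add edge 0-4 (w=1); MST = {0-1(w=7) 0-4(w=1)}
step 3: add edge 0-3 (w=3); MST = {0-1(w=7) 0-3(w=3) 0-4(w=1)}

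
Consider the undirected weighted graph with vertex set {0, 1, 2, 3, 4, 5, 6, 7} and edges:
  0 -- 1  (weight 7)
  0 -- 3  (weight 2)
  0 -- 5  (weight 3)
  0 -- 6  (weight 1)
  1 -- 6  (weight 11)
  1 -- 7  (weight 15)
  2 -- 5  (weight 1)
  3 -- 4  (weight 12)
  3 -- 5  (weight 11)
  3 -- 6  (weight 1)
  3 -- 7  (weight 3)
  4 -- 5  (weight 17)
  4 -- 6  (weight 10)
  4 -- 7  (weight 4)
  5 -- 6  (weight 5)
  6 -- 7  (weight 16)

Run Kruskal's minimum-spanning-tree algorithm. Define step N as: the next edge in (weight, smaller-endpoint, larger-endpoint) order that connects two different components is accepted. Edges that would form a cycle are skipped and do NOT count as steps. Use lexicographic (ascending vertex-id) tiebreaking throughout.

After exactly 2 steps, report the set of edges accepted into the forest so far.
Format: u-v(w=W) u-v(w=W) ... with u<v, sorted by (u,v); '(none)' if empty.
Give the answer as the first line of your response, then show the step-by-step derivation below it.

0-6(w=1) 2-5(w=1)

step 1: add edge 0-6 (w=1); MST = {0-6(w=1)}
step 2: add edge 2-5 (w=1); MST = {0-6(w=1) 2-5(w=1)}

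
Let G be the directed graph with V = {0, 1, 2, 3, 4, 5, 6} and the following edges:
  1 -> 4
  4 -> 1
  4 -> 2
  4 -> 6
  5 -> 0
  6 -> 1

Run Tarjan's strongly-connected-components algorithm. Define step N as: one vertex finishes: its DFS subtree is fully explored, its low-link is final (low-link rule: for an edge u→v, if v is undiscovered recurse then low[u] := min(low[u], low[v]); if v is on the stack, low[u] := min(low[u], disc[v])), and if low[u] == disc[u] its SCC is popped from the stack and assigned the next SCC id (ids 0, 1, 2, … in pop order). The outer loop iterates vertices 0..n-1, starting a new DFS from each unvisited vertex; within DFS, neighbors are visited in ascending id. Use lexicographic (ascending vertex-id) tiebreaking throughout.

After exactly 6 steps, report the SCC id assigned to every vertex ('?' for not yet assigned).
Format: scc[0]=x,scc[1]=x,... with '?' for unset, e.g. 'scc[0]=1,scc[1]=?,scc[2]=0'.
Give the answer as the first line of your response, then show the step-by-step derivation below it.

scc[0]=0,scc[1]=2,scc[2]=1,scc[3]=3,scc[4]=2,scc[5]=?,scc[6]=2

step 1: low=(low[0]=0,low[1]=?,low[2]=?,low[3]=?,low[4]=?,low[5]=?,low[6]=?); scc=(scc[0]=0,scc[1]=?,scc[2]=?,scc[3]=?,scc[4]=?,scc[5]=?,scc[6]=?)
step 2: low=(low[0]=0,low[1]=1,low[2]=3,low[3]=?,low[4]=1,low[5]=?,low[6]=?); scc=(scc[0]=0,scc[1]=?,scc[2]=1,scc[3]=?,scc[4]=?,scc[5]=?,scc[6]=?)
step 3: low=(low[0]=0,low[1]=1,low[2]=3,low[3]=?,low[4]=1,low[5]=?,low[6]=1); scc=(scc[0]=0,scc[1]=?,scc[2]=1,scc[3]=?,scc[4]=?,scc[5]=?,scc[6]=?)
step 4: low=(low[0]=0,low[1]=1,low[2]=3,low[3]=?,low[4]=1,low[5]=?,low[6]=1); scc=(scc[0]=0,scc[1]=?,scc[2]=1,scc[3]=?,scc[4]=?,scc[5]=?,scc[6]=?)
step 5: low=(low[0]=0,low[1]=1,low[2]=3,low[3]=?,low[4]=1,low[5]=?,low[6]=1); scc=(scc[0]=0,scc[1]=2,scc[2]=1,scc[3]=?,scc[4]=2,scc[5]=?,scc[6]=2)
step 6: low=(low[0]=0,low[1]=1,low[2]=3,low[3]=5,low[4]=1,low[5]=?,low[6]=1); scc=(scc[0]=0,scc[1]=2,scc[2]=1,scc[3]=3,scc[4]=2,scc[5]=?,scc[6]=2)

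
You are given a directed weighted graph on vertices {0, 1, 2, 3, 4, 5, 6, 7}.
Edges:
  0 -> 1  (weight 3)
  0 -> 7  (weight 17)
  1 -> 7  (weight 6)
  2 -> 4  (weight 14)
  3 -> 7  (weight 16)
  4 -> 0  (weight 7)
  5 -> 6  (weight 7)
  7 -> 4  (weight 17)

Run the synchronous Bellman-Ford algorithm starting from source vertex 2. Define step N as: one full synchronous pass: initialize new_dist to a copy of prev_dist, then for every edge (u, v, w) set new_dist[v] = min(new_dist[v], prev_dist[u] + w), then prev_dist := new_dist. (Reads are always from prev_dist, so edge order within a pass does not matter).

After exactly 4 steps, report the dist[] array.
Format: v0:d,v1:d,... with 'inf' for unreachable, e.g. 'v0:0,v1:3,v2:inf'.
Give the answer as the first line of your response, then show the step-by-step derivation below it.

v0:21,v1:24,v2:0,v3:inf,v4:14,v5:inf,v6:inf,v7:30

step 1: dist = v0:inf,v1:inf,v2:0,v3:inf,v4:14,v5:inf,v6:inf,v7:inf
step 2: dist = v0:21,v1:inf,v2:0,v3:inf,v4:14,v5:inf,v6:inf,v7:inf
step 3: dist = v0:21,v1:24,v2:0,v3:inf,v4:14,v5:inf,v6:inf,v7:38
step 4: dist = v0:21,v1:24,v2:0,v3:inf,v4:14,v5:inf,v6:inf,v7:30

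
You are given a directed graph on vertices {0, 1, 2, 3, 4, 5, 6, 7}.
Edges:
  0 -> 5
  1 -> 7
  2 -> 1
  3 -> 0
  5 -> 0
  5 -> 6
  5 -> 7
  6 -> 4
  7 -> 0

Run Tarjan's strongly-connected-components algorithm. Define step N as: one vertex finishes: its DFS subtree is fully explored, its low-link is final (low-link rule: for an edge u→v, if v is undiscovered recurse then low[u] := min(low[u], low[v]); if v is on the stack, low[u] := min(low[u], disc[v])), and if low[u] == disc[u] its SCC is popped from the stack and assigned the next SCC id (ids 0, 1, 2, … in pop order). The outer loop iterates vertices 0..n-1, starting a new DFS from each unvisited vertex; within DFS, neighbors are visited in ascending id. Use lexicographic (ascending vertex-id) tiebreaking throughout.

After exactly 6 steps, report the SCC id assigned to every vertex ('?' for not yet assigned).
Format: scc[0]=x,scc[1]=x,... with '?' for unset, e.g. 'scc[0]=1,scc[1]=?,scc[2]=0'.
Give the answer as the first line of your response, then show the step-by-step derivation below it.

scc[0]=2,scc[1]=3,scc[2]=?,scc[3]=?,scc[4]=0,scc[5]=2,scc[6]=1,scc[7]=2

step 1: low=(low[0]=0,low[1]=?,low[2]=?,low[3]=?,low[4]=3,low[5]=0,low[6]=2,low[7]=?); scc=(scc[0]=?,scc[1]=?,scc[2]=?,scc[3]=?,scc[4]=0,scc[5]=?,scc[6]=?,scc[7]=?)
step 2: low=(low[0]=0,low[1]=?,low[2]=?,low[3]=?,low[4]=3,low[5]=0,low[6]=2,low[7]=?); scc=(scc[0]=?,scc[1]=?,scc[2]=?,scc[3]=?,scc[4]=0,scc[5]=?,scc[6]=1,scc[7]=?)
step 3: low=(low[0]=0,low[1]=?,low[2]=?,low[3]=?,low[4]=3,low[5]=0,low[6]=2,low[7]=0); scc=(scc[0]=?,scc[1]=?,scc[2]=?,scc[3]=?,scc[4]=0,scc[5]=?,scc[6]=1,scc[7]=?)
step 4: low=(low[0]=0,low[1]=?,low[2]=?,low[3]=?,low[4]=3,low[5]=0,low[6]=2,low[7]=0); scc=(scc[0]=?,scc[1]=?,scc[2]=?,scc[3]=?,scc[4]=0,scc[5]=?,scc[6]=1,scc[7]=?)
step 5: low=(low[0]=0,low[1]=?,low[2]=?,low[3]=?,low[4]=3,low[5]=0,low[6]=2,low[7]=0); scc=(scc[0]=2,scc[1]=?,scc[2]=?,scc[3]=?,scc[4]=0,scc[5]=2,scc[6]=1,scc[7]=2)
step 6: low=(low[0]=0,low[1]=5,low[2]=?,low[3]=?,low[4]=3,low[5]=0,low[6]=2,low[7]=0); scc=(scc[0]=2,scc[1]=3,scc[2]=?,scc[3]=?,scc[4]=0,scc[5]=2,scc[6]=1,scc[7]=2)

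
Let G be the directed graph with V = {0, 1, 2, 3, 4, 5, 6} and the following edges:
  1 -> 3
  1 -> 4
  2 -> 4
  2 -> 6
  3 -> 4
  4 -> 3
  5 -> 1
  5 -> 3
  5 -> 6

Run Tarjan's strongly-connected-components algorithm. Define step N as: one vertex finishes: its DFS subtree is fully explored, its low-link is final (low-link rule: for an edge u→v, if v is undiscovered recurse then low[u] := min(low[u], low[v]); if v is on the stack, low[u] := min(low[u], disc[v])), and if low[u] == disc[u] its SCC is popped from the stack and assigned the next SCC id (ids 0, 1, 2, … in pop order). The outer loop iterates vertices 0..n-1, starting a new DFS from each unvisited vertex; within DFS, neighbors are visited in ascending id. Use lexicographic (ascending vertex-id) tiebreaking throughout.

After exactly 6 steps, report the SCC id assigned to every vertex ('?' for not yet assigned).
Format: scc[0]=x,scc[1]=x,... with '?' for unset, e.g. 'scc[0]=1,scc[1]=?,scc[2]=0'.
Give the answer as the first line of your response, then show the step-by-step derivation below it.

scc[0]=0,scc[1]=2,scc[2]=4,scc[3]=1,scc[4]=1,scc[5]=?,scc[6]=3

step 1: low=(low[0]=0,low[1]=?,low[2]=?,low[3]=?,low[4]=?,low[5]=?,low[6]=?); scc=(scc[0]=0,scc[1]=?,scc[2]=?,scc[3]=?,scc[4]=?,scc[5]=?,scc[6]=?)
step 2: low=(low[0]=0,low[1]=1,low[2]=?,low[3]=2,low[4]=2,low[5]=?,low[6]=?); scc=(scc[0]=0,scc[1]=?,scc[2]=?,scc[3]=?,scc[4]=?,scc[5]=?,scc[6]=?)
step 3: low=(low[0]=0,low[1]=1,low[2]=?,low[3]=2,low[4]=2,low[5]=?,low[6]=?); scc=(scc[0]=0,scc[1]=?,scc[2]=?,scc[3]=1,scc[4]=1,scc[5]=?,scc[6]=?)
step 4: low=(low[0]=0,low[1]=1,low[2]=?,low[3]=2,low[4]=2,low[5]=?,low[6]=?); scc=(scc[0]=0,scc[1]=2,scc[2]=?,scc[3]=1,scc[4]=1,scc[5]=?,scc[6]=?)
step 5: low=(low[0]=0,low[1]=1,low[2]=4,low[3]=2,low[4]=2,low[5]=?,low[6]=5); scc=(scc[0]=0,scc[1]=2,scc[2]=?,scc[3]=1,scc[4]=1,scc[5]=?,scc[6]=3)
step 6: low=(low[0]=0,low[1]=1,low[2]=4,low[3]=2,low[4]=2,low[5]=?,low[6]=5); scc=(scc[0]=0,scc[1]=2,scc[2]=4,scc[3]=1,scc[4]=1,scc[5]=?,scc[6]=3)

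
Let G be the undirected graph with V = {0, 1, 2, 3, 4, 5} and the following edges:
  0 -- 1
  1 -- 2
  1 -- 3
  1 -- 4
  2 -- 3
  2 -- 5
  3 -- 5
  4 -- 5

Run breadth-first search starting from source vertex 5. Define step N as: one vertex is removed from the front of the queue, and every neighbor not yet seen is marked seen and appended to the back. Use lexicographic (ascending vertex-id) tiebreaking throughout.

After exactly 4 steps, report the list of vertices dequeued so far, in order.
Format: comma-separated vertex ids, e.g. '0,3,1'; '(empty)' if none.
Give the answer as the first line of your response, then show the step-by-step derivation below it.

5,2,3,4

step 1: dequeue 5; queue=[2,3,4]; order=5
step 2: dequeue 2; queue=[3,4,1]; order=5,2
step 3: dequeue 3; queue=[4,1]; order=5,2,3
step 4: dequeue 4; queue=[1]; order=5,2,3,4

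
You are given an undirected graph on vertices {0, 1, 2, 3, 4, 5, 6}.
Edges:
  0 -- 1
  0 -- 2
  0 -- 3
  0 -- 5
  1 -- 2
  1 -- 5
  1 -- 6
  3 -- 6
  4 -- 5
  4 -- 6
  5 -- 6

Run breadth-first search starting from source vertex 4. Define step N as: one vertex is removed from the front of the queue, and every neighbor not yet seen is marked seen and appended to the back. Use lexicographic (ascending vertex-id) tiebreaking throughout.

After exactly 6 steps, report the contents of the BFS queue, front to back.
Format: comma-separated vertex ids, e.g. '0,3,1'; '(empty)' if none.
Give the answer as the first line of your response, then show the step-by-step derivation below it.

2

step 1: dequeue 4; queue=[5,6]; order=4
step 2: dequeue 5; queue=[6,0,1]; order=4,5
step 3: dequeue 6; queue=[0,1,3]; order=4,5,6
step 4: dequeue 0; queue=[1,3,2]; order=4,5,6,0
step 5: dequeue 1; queue=[3,2]; order=4,5,6,0,1
step 6: dequeue 3; queue=[2]; order=4,5,6,0,1,3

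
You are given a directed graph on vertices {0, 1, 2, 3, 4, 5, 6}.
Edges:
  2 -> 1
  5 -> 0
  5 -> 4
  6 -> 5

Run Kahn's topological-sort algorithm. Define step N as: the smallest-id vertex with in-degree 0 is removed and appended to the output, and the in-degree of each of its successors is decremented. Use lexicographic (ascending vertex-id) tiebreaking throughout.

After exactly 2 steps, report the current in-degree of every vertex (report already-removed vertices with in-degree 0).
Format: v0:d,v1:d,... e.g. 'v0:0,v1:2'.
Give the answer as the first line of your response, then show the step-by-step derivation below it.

v0:1,v1:0,v2:0,v3:0,v4:1,v5:1,v6:0

step 1: output 2; order=[2]; indeg=(1,0,0,0,1,1,0)
step 2: output 1; order=[2,1]; indeg=(1,0,0,0,1,1,0)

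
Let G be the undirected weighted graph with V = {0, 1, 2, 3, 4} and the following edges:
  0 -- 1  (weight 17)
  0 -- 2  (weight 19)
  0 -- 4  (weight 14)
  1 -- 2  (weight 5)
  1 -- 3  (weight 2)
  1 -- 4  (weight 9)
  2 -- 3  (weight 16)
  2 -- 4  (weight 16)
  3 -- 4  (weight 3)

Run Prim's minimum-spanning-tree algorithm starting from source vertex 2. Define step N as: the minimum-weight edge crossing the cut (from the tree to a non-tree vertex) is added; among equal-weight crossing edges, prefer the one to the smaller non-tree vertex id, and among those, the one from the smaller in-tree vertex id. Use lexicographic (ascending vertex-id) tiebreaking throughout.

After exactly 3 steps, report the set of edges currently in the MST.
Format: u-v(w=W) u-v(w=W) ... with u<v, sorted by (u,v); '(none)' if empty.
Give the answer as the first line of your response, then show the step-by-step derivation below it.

1-2(w=5) 1-3(w=2) 3-4(w=3)

step 1: add edge 1-2 (w=5); MST = {1-2(w=5)}
step 2: add edge 1-3 (w=2); MST = {1-2(w=5) 1-3(w=2)}
step 3: add edge 3-4 (w=3); MST = {1-2(w=5) 1-3(w=2) 3-4(w=3)}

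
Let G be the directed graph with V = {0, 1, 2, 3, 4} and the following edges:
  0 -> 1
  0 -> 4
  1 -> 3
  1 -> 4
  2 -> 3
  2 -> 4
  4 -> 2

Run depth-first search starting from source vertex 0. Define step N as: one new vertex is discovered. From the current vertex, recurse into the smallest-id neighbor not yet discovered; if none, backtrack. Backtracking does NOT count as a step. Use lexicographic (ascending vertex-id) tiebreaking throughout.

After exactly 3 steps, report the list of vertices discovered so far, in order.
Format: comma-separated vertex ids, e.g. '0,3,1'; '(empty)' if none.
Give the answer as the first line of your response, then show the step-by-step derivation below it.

0,1,3

step 1: discover 0; path=0; order=0
step 2: discover 1; path=0>1; order=0,1
step 3: discover 3; path=0>1>3; order=0,1,3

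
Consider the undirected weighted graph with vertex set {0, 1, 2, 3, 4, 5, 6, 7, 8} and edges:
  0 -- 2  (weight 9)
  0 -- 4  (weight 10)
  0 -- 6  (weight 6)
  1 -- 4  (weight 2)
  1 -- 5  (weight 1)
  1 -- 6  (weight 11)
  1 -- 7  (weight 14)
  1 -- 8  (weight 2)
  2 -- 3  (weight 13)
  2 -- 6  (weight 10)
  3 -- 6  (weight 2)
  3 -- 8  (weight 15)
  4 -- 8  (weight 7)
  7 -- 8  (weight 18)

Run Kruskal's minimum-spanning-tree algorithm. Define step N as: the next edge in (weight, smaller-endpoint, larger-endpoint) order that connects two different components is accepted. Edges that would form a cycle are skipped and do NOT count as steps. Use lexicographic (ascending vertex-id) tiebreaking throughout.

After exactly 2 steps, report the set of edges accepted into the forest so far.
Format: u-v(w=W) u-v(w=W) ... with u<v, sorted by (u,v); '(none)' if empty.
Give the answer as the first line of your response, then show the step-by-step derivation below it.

1-4(w=2) 1-5(w=1)

step 1: add edge 1-5 (w=1); MST = {1-5(w=1)}
step 2: add edge 1-4 (w=2); MST = {1-4(w=2) 1-5(w=1)}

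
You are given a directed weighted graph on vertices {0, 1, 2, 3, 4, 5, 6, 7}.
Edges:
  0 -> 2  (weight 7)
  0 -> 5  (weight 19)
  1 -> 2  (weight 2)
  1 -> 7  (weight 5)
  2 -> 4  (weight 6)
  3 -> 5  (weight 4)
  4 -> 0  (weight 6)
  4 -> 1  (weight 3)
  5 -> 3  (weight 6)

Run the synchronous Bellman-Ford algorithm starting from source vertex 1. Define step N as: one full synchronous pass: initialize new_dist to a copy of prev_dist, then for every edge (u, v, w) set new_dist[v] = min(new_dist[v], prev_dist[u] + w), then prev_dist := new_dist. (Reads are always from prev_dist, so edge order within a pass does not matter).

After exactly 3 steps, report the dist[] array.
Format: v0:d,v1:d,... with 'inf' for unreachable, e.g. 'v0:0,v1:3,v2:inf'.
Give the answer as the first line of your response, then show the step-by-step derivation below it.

v0:14,v1:0,v2:2,v3:inf,v4:8,v5:inf,v6:inf,v7:5

step 1: dist = v0:inf,v1:0,v2:2,v3:inf,v4:inf,v5:inf,v6:inf,v7:5
step 2: dist = v0:inf,v1:0,v2:2,v3:inf,v4:8,v5:inf,v6:inf,v7:5
step 3: dist = v0:14,v1:0,v2:2,v3:inf,v4:8,v5:inf,v6:inf,v7:5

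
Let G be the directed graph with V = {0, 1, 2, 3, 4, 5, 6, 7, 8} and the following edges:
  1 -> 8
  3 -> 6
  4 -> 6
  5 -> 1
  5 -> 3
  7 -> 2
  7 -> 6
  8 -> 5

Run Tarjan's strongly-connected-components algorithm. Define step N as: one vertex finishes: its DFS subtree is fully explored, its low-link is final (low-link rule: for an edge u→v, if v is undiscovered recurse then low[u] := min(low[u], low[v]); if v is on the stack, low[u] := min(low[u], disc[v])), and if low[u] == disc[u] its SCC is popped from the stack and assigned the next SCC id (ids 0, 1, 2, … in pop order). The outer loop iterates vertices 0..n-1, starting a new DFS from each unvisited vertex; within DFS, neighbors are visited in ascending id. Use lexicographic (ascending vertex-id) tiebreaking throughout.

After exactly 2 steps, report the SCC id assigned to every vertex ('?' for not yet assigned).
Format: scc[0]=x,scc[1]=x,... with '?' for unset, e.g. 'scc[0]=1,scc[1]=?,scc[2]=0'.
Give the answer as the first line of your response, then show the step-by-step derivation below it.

scc[0]=0,scc[1]=?,scc[2]=?,scc[3]=?,scc[4]=?,scc[5]=?,scc[6]=1,scc[7]=?,scc[8]=?

step 1: low=(low[0]=0,low[1]=?,low[2]=?,low[3]=?,low[4]=?,low[5]=?,low[6]=?,low[7]=?,low[8]=?); scc=(scc[0]=0,scc[1]=?,scc[2]=?,scc[3]=?,scc[4]=?,scc[5]=?,scc[6]=?,scc[7]=?,scc[8]=?)
step 2: low=(low[0]=0,low[1]=1,low[2]=?,low[3]=4,low[4]=?,low[5]=1,low[6]=5,low[7]=?,low[8]=2); scc=(scc[0]=0,scc[1]=?,scc[2]=?,scc[3]=?,scc[4]=?,scc[5]=?,scc[6]=1,scc[7]=?,scc[8]=?)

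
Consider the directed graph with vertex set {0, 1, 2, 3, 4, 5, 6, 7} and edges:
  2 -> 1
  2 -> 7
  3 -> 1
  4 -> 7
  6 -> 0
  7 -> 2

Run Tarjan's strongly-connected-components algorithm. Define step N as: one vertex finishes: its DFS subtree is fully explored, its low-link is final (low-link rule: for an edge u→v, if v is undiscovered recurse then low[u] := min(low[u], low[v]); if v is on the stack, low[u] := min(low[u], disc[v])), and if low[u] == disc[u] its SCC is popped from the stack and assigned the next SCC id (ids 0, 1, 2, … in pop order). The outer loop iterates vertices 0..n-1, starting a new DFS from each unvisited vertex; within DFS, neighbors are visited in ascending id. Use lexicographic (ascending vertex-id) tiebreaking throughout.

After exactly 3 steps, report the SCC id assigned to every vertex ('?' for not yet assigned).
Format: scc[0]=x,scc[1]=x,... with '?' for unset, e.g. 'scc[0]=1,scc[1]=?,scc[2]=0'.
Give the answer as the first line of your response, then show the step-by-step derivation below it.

scc[0]=0,scc[1]=1,scc[2]=?,scc[3]=?,scc[4]=?,scc[5]=?,scc[6]=?,scc[7]=?

step 1: low=(low[0]=0,low[1]=?,low[2]=?,low[3]=?,low[4]=?,low[5]=?,low[6]=?,low[7]=?); scc=(scc[0]=0,scc[1]=?,scc[2]=?,scc[3]=?,scc[4]=?,scc[5]=?,scc[6]=?,scc[7]=?)
step 2: low=(low[0]=0,low[1]=1,low[2]=?,low[3]=?,low[4]=?,low[5]=?,low[6]=?,low[7]=?); scc=(scc[0]=0,scc[1]=1,scc[2]=?,scc[3]=?,scc[4]=?,scc[5]=?,scc[6]=?,scc[7]=?)
step 3: low=(low[0]=0,low[1]=1,low[2]=2,low[3]=?,low[4]=?,low[5]=?,low[6]=?,low[7]=2); scc=(scc[0]=0,scc[1]=1,scc[2]=?,scc[3]=?,scc[4]=?,scc[5]=?,scc[6]=?,scc[7]=?)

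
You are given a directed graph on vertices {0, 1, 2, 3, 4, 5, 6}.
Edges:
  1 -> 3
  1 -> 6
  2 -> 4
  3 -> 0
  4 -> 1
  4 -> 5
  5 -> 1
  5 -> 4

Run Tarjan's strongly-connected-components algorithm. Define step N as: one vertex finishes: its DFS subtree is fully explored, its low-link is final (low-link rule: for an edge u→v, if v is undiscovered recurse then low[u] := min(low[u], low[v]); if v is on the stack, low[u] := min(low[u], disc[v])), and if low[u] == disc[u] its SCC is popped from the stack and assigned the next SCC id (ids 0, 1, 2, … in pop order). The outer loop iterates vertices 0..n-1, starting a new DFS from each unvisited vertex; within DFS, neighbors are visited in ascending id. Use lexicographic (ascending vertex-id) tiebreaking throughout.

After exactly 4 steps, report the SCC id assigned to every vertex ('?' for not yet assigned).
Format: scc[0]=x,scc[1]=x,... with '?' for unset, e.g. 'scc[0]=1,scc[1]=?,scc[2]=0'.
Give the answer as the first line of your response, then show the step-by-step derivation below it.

scc[0]=0,scc[1]=3,scc[2]=?,scc[3]=1,scc[4]=?,scc[5]=?,scc[6]=2

step 1: low=(low[0]=0,low[1]=?,low[2]=?,low[3]=?,low[4]=?,low[5]=?,low[6]=?); scc=(scc[0]=0,scc[1]=?,scc[2]=?,scc[3]=?,scc[4]=?,scc[5]=?,scc[6]=?)
step 2: low=(low[0]=0,low[1]=1,low[2]=?,low[3]=2,low[4]=?,low[5]=?,low[6]=?); scc=(scc[0]=0,scc[1]=?,scc[2]=?,scc[3]=1,scc[4]=?,scc[5]=?,scc[6]=?)
step 3: low=(low[0]=0,low[1]=1,low[2]=?,low[3]=2,low[4]=?,low[5]=?,low[6]=3); scc=(scc[0]=0,scc[1]=?,scc[2]=?,scc[3]=1,scc[4]=?,scc[5]=?,scc[6]=2)
step 4: low=(low[0]=0,low[1]=1,low[2]=?,low[3]=2,low[4]=?,low[5]=?,low[6]=3); scc=(scc[0]=0,scc[1]=3,scc[2]=?,scc[3]=1,scc[4]=?,scc[5]=?,scc[6]=2)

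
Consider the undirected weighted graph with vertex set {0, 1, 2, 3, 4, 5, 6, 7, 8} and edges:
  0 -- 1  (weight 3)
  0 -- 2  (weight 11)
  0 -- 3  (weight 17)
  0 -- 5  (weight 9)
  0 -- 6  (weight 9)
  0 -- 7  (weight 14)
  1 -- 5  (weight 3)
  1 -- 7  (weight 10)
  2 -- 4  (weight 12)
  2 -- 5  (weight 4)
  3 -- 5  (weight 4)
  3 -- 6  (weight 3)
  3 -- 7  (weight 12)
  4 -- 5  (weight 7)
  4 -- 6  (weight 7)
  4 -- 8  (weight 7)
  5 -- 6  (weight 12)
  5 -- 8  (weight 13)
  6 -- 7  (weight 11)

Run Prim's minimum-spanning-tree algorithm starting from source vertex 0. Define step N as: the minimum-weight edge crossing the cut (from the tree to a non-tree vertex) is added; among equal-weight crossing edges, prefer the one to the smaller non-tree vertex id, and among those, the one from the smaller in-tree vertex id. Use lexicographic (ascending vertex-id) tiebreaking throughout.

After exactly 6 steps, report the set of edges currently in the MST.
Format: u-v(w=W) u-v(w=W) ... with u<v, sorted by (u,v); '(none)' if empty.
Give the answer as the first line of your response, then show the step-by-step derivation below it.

0-1(w=3) 1-5(w=3) 2-5(w=4) 3-5(w=4) 3-6(w=3) 4-5(w=7)

step 1: add edge 0-1 (w=3); MST = {0-1(w=3)}
step 2: add edge 1-5 (w=3); MST = {0-1(w=3) 1-5(w=3)}
step 3: add edge 2-5 (w=4); MST = {0-1(w=3) 1-5(w=3) 2-5(w=4)}
step 4: add edge 3-5 (w=4); MST = {0-1(w=3) 1-5(w=3) 2-5(w=4) 3-5(w=4)}
step 5: add edge 3-6 (w=3); MST = {0-1(w=3) 1-5(w=3) 2-5(w=4) 3-5(w=4) 3-6(w=3)}
step 6: add edge 4-5 (w=7); MST = {0-1(w=3) 1-5(w=3) 2-5(w=4) 3-5(w=4) 3-6(w=3) 4-5(w=7)}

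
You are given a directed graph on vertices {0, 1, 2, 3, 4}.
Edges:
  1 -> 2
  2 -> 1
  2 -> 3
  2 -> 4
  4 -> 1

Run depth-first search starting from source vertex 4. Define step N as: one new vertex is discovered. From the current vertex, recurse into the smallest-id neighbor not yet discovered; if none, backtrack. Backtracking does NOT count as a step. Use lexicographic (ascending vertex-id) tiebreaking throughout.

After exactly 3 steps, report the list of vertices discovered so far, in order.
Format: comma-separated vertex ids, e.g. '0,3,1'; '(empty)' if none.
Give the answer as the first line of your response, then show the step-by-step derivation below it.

4,1,2

step 1: discover 4; path=4; order=4
step 2: discover 1; path=4>1; order=4,1
step 3: discover 2; path=4>1>2; order=4,1,2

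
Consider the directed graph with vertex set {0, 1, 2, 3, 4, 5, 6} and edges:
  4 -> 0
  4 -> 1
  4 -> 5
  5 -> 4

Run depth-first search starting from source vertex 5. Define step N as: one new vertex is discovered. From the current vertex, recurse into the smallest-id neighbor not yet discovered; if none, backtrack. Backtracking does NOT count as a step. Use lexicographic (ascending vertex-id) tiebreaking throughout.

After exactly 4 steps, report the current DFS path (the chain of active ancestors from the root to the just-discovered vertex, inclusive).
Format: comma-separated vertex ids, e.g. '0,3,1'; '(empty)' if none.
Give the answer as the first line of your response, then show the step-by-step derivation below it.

5,4,1

step 1: discover 5; path=5; order=5
step 2: discover 4; path=5>4; order=5,4
step 3: discover 0; path=5>4>0; order=5,4,0
step 4: discover 1; path=5>4>1; order=5,4,0,1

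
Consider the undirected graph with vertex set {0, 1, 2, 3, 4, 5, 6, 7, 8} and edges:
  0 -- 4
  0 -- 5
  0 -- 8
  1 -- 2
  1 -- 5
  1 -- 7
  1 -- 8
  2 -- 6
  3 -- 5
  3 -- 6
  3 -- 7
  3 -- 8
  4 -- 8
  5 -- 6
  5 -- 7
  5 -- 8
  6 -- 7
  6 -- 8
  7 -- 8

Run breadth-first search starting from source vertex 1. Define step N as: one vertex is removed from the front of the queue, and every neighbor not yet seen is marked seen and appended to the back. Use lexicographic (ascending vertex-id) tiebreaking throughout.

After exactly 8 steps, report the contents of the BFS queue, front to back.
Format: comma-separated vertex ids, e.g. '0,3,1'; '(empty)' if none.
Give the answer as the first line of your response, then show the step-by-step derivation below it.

4

step 1: dequeue 1; queue=[2,5,7,8]; order=1
step 2: dequeue 2; queue=[5,7,8,6]; order=1,2
step 3: dequeue 5; queue=[7,8,6,0,3]; order=1,2,5
step 4: dequeue 7; queue=[8,6,0,3]; order=1,2,5,7
step 5: dequeue 8; queue=[6,0,3,4]; order=1,2,5,7,8
step 6: dequeue 6; queue=[0,3,4]; order=1,2,5,7,8,6
step 7: dequeue 0; queue=[3,4]; order=1,2,5,7,8,6,0
step 8: dequeue 3; queue=[4]; order=1,2,5,7,8,6,0,3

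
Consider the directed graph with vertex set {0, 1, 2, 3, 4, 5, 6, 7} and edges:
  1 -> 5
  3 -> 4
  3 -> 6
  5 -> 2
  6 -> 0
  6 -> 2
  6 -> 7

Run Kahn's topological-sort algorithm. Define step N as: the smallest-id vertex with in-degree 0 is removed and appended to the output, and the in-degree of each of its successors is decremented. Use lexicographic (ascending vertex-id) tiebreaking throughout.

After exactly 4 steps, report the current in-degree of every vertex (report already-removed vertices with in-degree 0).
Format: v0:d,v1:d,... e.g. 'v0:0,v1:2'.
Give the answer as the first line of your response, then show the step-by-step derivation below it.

v0:1,v1:0,v2:1,v3:0,v4:0,v5:0,v6:0,v7:1

step 1: output 1; order=[1]; indeg=(1,0,2,0,1,0,1,1)
step 2: output 3; order=[1,3]; indeg=(1,0,2,0,0,0,0,1)
step 3: output 4; order=[1,3,4]; indeg=(1,0,2,0,0,0,0,1)
step 4: output 5; order=[1,3,4,5]; indeg=(1,0,1,0,0,0,0,1)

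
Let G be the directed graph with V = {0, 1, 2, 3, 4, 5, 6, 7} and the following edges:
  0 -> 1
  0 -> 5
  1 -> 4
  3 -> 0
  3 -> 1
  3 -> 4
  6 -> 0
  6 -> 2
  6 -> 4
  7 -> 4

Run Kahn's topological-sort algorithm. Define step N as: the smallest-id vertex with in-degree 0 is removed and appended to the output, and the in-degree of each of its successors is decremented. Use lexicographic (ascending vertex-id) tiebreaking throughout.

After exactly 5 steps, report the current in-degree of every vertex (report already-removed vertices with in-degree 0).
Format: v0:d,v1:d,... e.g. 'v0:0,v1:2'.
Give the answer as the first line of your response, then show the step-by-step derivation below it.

v0:0,v1:0,v2:0,v3:0,v4:1,v5:0,v6:0,v7:0

step 1: output 3; order=[3]; indeg=(1,1,1,0,3,1,0,0)
step 2: output 6; order=[3,6]; indeg=(0,1,0,0,2,1,0,0)
step 3: output 0; order=[3,6,0]; indeg=(0,0,0,0,2,0,0,0)
step 4: output 1; order=[3,6,0,1]; indeg=(0,0,0,0,1,0,0,0)
step 5: output 2; order=[3,6,0,1,2]; indeg=(0,0,0,0,1,0,0,0)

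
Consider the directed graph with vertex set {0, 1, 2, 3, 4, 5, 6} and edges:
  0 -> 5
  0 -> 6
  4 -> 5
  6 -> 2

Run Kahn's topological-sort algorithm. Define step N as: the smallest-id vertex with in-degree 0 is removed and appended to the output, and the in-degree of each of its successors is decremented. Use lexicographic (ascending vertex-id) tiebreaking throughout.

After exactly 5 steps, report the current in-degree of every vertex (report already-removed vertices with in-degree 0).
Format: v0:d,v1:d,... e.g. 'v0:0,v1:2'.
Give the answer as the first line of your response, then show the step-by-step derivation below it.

v0:0,v1:0,v2:1,v3:0,v4:0,v5:0,v6:0

step 1: output 0; order=[0]; indeg=(0,0,1,0,0,1,0)
step 2: output 1; order=[0,1]; indeg=(0,0,1,0,0,1,0)
step 3: output 3; order=[0,1,3]; indeg=(0,0,1,0,0,1,0)
step 4: output 4; order=[0,1,3,4]; indeg=(0,0,1,0,0,0,0)
step 5: output 5; order=[0,1,3,4,5]; indeg=(0,0,1,0,0,0,0)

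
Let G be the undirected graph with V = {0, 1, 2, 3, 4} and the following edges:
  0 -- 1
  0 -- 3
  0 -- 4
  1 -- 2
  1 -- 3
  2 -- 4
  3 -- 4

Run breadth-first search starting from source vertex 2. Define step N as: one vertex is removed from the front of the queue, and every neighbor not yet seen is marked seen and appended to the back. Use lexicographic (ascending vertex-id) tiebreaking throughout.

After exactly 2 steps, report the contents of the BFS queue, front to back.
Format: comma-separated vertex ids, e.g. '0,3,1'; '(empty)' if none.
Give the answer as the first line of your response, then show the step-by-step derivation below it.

4,0,3

step 1: dequeue 2; queue=[1,4]; order=2
step 2: dequeue 1; queue=[4,0,3]; order=2,1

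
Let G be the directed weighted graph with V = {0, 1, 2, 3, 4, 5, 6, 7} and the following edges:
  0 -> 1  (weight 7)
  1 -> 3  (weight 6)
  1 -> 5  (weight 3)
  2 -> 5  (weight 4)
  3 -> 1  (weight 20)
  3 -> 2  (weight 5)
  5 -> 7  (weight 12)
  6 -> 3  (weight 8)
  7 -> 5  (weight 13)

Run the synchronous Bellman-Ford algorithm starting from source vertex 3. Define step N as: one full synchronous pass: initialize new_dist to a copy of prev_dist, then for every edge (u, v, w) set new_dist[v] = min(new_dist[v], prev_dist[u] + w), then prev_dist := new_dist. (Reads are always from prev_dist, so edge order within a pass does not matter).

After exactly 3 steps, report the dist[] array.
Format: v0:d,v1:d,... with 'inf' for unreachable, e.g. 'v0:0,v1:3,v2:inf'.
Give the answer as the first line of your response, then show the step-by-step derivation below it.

v0:inf,v1:20,v2:5,v3:0,v4:inf,v5:9,v6:inf,v7:21

step 1: dist = v0:inf,v1:20,v2:5,v3:0,v4:inf,v5:inf,v6:inf,v7:inf
step 2: dist = v0:inf,v1:20,v2:5,v3:0,v4:inf,v5:9,v6:inf,v7:inf
step 3: dist = v0:inf,v1:20,v2:5,v3:0,v4:inf,v5:9,v6:inf,v7:21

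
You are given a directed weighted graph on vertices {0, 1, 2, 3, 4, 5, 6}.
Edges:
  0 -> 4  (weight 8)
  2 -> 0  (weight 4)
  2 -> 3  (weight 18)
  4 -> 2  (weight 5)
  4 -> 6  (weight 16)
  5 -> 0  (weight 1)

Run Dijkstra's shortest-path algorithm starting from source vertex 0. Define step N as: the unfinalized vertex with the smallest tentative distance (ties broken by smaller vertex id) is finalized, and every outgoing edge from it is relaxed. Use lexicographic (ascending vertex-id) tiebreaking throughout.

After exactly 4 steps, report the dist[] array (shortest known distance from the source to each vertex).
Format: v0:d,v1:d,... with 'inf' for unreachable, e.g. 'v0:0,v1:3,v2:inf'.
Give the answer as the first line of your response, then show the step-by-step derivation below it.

v0:0,v1:inf,v2:13,v3:31,v4:8,v5:inf,v6:24

step 1: dist = v0:0,v1:inf,v2:inf,v3:inf,v4:8,v5:inf,v6:inf
step 2: dist = v0:0,v1:inf,v2:13,v3:inf,v4:8,v5:inf,v6:24
step 3: dist = v0:0,v1:inf,v2:13,v3:31,v4:8,v5:inf,v6:24
step 4: dist = v0:0,v1:inf,v2:13,v3:31,v4:8,v5:inf,v6:24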